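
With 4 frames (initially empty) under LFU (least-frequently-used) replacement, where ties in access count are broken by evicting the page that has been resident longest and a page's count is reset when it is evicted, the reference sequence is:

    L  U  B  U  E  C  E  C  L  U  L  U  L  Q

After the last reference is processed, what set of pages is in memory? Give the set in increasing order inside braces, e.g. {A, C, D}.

L: miss, frames [L]
U: miss, frames [L, U]
B: miss, frames [L, U, B]
U: hit
E: miss, frames [L, U, B, E]
C: miss, evict L, frames [U, B, E, C]
E: hit
C: hit
L: miss, evict B, frames [U, E, C, L]
U: hit
L: hit
U: hit
L: hit
Q: miss, evict E, frames [U, C, L, Q]

{C, L, Q, U}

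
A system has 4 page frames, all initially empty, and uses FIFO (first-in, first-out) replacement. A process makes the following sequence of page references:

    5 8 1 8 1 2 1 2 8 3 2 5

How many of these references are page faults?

6

5 → fault, frames [5]
8 → fault, frames [5, 8]
1 → fault, frames [5, 8, 1]
8 → hit
1 → hit
2 → fault, frames [5, 8, 1, 2]
1 → hit
2 → hit
8 → hit
3 → fault, evict 5, frames [8, 1, 2, 3]
2 → hit
5 → fault, evict 8, frames [1, 2, 3, 5]
Page faults: 6.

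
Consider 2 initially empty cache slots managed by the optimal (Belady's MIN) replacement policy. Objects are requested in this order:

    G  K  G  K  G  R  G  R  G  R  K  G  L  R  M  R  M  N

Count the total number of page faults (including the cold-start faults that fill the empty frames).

8

G → miss, frames [G]
K → miss, frames [G, K]
G → hit
K → hit
G → hit
R → miss, evict K, frames [G, R]
G → hit
R → hit
G → hit
R → hit
K → miss, evict R, frames [G, K]
G → hit
L → miss, evict K, frames [G, L]
R → miss, evict L, frames [G, R]
M → miss, evict G, frames [R, M]
R → hit
M → hit
N → miss, evict M, frames [R, N]
Page faults: 8.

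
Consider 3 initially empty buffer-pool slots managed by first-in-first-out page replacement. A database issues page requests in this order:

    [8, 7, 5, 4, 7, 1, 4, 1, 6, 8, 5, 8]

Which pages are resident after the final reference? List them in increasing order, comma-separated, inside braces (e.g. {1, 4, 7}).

8: miss, frames {8}
7: miss, frames {8,7}
5: miss, frames {8,7,5}
4: miss, evict 8, frames {7,5,4}
7: hit
1: miss, evict 7, frames {5,4,1}
4: hit
1: hit
6: miss, evict 5, frames {4,1,6}
8: miss, evict 4, frames {1,6,8}
5: miss, evict 1, frames {6,8,5}
8: hit

{5, 6, 8}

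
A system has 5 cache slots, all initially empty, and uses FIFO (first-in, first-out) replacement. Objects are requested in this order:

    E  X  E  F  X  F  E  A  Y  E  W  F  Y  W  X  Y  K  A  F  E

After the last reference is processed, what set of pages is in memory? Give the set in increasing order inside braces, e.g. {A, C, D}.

E -> miss, frames [E]
X -> miss, frames [E, X]
E -> hit
F -> miss, frames [E, X, F]
X -> hit
F -> hit
E -> hit
A -> miss, frames [E, X, F, A]
Y -> miss, frames [E, X, F, A, Y]
E -> hit
W -> miss, evict E, frames [X, F, A, Y, W]
F -> hit
Y -> hit
W -> hit
X -> hit
Y -> hit
K -> miss, evict X, frames [F, A, Y, W, K]
A -> hit
F -> hit
E -> miss, evict F, frames [A, Y, W, K, E]

{A, E, K, W, Y}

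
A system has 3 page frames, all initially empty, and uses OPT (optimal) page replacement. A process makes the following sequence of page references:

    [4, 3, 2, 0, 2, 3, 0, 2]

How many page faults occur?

4 → miss, frames (4)
3 → miss, frames (4 3)
2 → miss, frames (4 3 2)
0 → miss, evict 4, frames (3 2 0)
2 → hit
3 → hit
0 → hit
2 → hit
Page faults: 4.

4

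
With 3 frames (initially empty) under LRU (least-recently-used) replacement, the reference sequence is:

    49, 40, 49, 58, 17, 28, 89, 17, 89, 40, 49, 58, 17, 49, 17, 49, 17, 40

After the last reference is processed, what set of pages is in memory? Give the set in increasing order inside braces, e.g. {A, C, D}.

49 -> miss, frames (49)
40 -> miss, frames (49 40)
49 -> hit
58 -> miss, frames (40 49 58)
17 -> miss, evict 40, frames (49 58 17)
28 -> miss, evict 49, frames (58 17 28)
89 -> miss, evict 58, frames (17 28 89)
17 -> hit
89 -> hit
40 -> miss, evict 28, frames (17 89 40)
49 -> miss, evict 17, frames (89 40 49)
58 -> miss, evict 89, frames (40 49 58)
17 -> miss, evict 40, frames (49 58 17)
49 -> hit
17 -> hit
49 -> hit
17 -> hit
40 -> miss, evict 58, frames (49 17 40)

{17, 40, 49}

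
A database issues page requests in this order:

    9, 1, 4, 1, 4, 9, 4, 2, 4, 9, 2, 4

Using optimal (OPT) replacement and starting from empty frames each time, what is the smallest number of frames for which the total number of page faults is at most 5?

f=1: 12 faults
f=2: 7 faults
f=3: 4 faults
f=4: 4 faults
Smallest f with faults ≤ 5 is 3.

3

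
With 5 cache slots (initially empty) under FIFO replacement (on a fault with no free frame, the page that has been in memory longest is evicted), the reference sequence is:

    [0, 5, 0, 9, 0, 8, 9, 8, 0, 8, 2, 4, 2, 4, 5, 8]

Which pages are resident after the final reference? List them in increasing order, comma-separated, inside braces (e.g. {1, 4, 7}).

0: miss, frames (0)
5: miss, frames (0 5)
0: hit
9: miss, frames (0 5 9)
0: hit
8: miss, frames (0 5 9 8)
9: hit
8: hit
0: hit
8: hit
2: miss, frames (0 5 9 8 2)
4: miss, evict 0, frames (5 9 8 2 4)
2: hit
4: hit
5: hit
8: hit

{2, 4, 5, 8, 9}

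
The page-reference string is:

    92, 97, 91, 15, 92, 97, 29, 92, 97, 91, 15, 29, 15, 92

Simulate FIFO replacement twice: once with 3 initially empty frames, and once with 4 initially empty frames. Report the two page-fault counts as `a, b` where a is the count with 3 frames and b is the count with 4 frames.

10, 11

3 frames: F F F F F F F . . F F . . F → 10 faults.
4 frames: F F F F . . F F F F F F . F → 11 faults.
11 > 10: adding a frame increased faults — Belady's anomaly.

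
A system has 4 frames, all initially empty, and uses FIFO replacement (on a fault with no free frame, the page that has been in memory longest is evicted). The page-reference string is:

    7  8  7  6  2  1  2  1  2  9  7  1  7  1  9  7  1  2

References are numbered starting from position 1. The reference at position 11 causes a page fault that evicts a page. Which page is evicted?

6

pos 1: 7: fault, frames [7]
pos 2: 8: fault, frames [7, 8]
pos 3: 7: hit
pos 4: 6: fault, frames [7, 8, 6]
pos 5: 2: fault, frames [7, 8, 6, 2]
pos 6: 1: fault, evict 7, frames [8, 6, 2, 1]
pos 7: 2: hit
pos 8: 1: hit
pos 9: 2: hit
pos 10: 9: fault, evict 8, frames [6, 2, 1, 9]
pos 11: 7: fault, evict 6, frames [2, 1, 9, 7]
At position 11, page 6 is evicted.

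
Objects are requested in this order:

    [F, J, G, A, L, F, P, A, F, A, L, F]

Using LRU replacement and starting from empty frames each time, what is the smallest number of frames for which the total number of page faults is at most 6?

5

f=1: 12 faults
f=2: 11 faults
f=3: 9 faults
f=4: 7 faults
f=5: 6 faults
f=6: 6 faults
Smallest f with faults ≤ 6 is 5.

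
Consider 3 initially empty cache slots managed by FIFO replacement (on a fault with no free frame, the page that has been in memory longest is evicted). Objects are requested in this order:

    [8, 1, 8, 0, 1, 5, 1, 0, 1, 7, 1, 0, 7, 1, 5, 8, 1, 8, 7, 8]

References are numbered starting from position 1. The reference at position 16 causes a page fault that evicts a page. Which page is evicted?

pos 1: 8: fault, frames (8)
pos 2: 1: fault, frames (8 1)
pos 3: 8: hit
pos 4: 0: fault, frames (8 1 0)
pos 5: 1: hit
pos 6: 5: fault, evict 8, frames (1 0 5)
pos 7: 1: hit
pos 8: 0: hit
pos 9: 1: hit
pos 10: 7: fault, evict 1, frames (0 5 7)
pos 11: 1: fault, evict 0, frames (5 7 1)
pos 12: 0: fault, evict 5, frames (7 1 0)
pos 13: 7: hit
pos 14: 1: hit
pos 15: 5: fault, evict 7, frames (1 0 5)
pos 16: 8: fault, evict 1, frames (0 5 8)
At position 16, page 1 is evicted.

1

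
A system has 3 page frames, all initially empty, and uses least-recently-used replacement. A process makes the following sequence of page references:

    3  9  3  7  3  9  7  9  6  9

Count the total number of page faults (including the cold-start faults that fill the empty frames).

3 -> miss, frames [3]
9 -> miss, frames [3, 9]
3 -> hit
7 -> miss, frames [9, 3, 7]
3 -> hit
9 -> hit
7 -> hit
9 -> hit
6 -> miss, evict 3, frames [7, 9, 6]
9 -> hit
Page faults: 4.

4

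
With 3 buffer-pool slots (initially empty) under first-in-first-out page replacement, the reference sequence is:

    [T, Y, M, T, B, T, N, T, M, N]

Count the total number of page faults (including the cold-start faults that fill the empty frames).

7

T: fault, frames {T}
Y: fault, frames {T,Y}
M: fault, frames {T,Y,M}
T: hit
B: fault, evict T, frames {Y,M,B}
T: fault, evict Y, frames {M,B,T}
N: fault, evict M, frames {B,T,N}
T: hit
M: fault, evict B, frames {T,N,M}
N: hit
Page faults: 7.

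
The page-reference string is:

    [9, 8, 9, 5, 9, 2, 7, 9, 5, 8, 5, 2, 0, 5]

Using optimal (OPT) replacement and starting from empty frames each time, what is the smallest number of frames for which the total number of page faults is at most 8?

f=1: 14 faults
f=2: 9 faults
f=3: 8 faults
f=4: 7 faults
f=5: 6 faults
f=6: 6 faults
Smallest f with faults ≤ 8 is 3.

3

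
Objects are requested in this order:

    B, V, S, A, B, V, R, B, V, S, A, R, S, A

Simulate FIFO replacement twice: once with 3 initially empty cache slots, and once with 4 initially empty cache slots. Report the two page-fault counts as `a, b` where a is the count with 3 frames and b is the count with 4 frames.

3 frames: F F F F F F F . . F F . . . → 9 faults.
4 frames: F F F F . . F F F F F F . . → 10 faults.
10 > 9: adding a frame increased faults — Belady's anomaly.

9, 10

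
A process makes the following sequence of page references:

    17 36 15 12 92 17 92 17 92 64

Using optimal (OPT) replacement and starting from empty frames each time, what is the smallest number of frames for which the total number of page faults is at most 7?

2

f=1: 10 faults
f=2: 6 faults
f=3: 6 faults
f=4: 6 faults
f=5: 6 faults
f=6: 6 faults
Smallest f with faults ≤ 7 is 2.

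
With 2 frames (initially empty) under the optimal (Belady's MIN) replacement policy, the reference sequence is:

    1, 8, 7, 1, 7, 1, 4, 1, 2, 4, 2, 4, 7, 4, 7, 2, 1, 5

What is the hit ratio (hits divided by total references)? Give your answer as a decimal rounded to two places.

1 -> miss, frames (1)
8 -> miss, frames (1 8)
7 -> miss, evict 8, frames (1 7)
1 -> hit
7 -> hit
1 -> hit
4 -> miss, evict 7, frames (1 4)
1 -> hit
2 -> miss, evict 1, frames (4 2)
4 -> hit
2 -> hit
4 -> hit
7 -> miss, evict 2, frames (4 7)
4 -> hit
7 -> hit
2 -> miss, evict 7, frames (4 2)
1 -> miss, evict 2, frames (4 1)
5 -> miss, evict 1, frames (4 5)
Hits: 9 of 18 references → 9/18 = 0.5000.

0.50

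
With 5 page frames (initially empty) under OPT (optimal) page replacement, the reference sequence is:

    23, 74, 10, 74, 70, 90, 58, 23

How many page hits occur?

2

23 -> miss, frames {23}
74 -> miss, frames {23,74}
10 -> miss, frames {23,74,10}
74 -> hit
70 -> miss, frames {23,74,10,70}
90 -> miss, frames {23,74,10,70,90}
58 -> miss, evict 90, frames {23,74,10,70,58}
23 -> hit
Hits: 2.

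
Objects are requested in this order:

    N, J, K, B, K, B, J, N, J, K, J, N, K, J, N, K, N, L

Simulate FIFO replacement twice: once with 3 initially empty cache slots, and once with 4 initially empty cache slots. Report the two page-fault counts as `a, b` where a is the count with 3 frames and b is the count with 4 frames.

3 frames: F F F F . . . F F F . . . . . . . F → 8 faults.
4 frames: F F F F . . . . . . . . . . . . . F → 5 faults.
5 < 8: adding a frame reduced faults, as is typical.

8, 5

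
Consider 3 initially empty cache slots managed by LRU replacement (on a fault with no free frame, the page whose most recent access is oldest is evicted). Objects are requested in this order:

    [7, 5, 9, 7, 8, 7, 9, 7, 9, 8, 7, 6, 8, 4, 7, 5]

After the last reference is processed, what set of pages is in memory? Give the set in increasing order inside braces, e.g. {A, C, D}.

{4, 5, 7}

7 → fault, frames {7}
5 → fault, frames {7,5}
9 → fault, frames {7,5,9}
7 → hit
8 → fault, evict 5, frames {9,7,8}
7 → hit
9 → hit
7 → hit
9 → hit
8 → hit
7 → hit
6 → fault, evict 9, frames {8,7,6}
8 → hit
4 → fault, evict 7, frames {6,8,4}
7 → fault, evict 6, frames {8,4,7}
5 → fault, evict 8, frames {4,7,5}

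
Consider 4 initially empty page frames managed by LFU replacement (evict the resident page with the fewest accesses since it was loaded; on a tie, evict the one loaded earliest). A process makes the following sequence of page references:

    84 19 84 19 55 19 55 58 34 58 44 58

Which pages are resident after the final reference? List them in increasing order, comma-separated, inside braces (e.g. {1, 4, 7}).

84 -> miss, frames [84]
19 -> miss, frames [84, 19]
84 -> hit
19 -> hit
55 -> miss, frames [84, 19, 55]
19 -> hit
55 -> hit
58 -> miss, frames [84, 19, 55, 58]
34 -> miss, evict 58, frames [84, 19, 55, 34]
58 -> miss, evict 34, frames [84, 19, 55, 58]
44 -> miss, evict 58, frames [84, 19, 55, 44]
58 -> miss, evict 44, frames [84, 19, 55, 58]

{19, 55, 58, 84}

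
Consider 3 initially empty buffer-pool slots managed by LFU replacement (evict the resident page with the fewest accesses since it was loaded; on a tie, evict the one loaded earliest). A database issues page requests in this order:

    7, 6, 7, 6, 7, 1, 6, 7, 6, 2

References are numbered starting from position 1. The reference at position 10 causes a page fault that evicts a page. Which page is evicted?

1

pos 1: 7 → fault, frames [7]
pos 2: 6 → fault, frames [7, 6]
pos 3: 7 → hit
pos 4: 6 → hit
pos 5: 7 → hit
pos 6: 1 → fault, frames [7, 6, 1]
pos 7: 6 → hit
pos 8: 7 → hit
pos 9: 6 → hit
pos 10: 2 → fault, evict 1, frames [7, 6, 2]
At position 10, page 1 is evicted.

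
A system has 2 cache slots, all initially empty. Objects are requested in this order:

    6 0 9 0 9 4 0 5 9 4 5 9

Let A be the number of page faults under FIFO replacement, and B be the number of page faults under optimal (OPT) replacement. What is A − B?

3

Under FIFO: F F F . . F F F F F F F → 10 faults.
Under OPT: F F F . . F . F F . F . → 7 faults.
A − B = 10 − 7 = 3.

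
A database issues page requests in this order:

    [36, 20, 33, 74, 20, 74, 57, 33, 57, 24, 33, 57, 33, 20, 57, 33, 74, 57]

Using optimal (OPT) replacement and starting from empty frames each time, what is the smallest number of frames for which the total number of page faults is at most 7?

4

f=1: 18 faults
f=2: 11 faults
f=3: 8 faults
f=4: 7 faults
f=5: 6 faults
f=6: 6 faults
Smallest f with faults ≤ 7 is 4.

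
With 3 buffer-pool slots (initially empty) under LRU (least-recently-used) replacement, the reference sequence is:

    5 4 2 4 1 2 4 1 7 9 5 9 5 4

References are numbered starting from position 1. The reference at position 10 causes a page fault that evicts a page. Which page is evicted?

pos 1: 5: miss, frames {5}
pos 2: 4: miss, frames {5,4}
pos 3: 2: miss, frames {5,4,2}
pos 4: 4: hit
pos 5: 1: miss, evict 5, frames {2,4,1}
pos 6: 2: hit
pos 7: 4: hit
pos 8: 1: hit
pos 9: 7: miss, evict 2, frames {4,1,7}
pos 10: 9: miss, evict 4, frames {1,7,9}
At position 10, page 4 is evicted.

4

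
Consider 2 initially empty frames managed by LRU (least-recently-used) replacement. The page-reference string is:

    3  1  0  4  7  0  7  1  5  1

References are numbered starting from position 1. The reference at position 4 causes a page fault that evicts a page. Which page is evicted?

1

pos 1: 3 -> miss, frames [3]
pos 2: 1 -> miss, frames [3, 1]
pos 3: 0 -> miss, evict 3, frames [1, 0]
pos 4: 4 -> miss, evict 1, frames [0, 4]
At position 4, page 1 is evicted.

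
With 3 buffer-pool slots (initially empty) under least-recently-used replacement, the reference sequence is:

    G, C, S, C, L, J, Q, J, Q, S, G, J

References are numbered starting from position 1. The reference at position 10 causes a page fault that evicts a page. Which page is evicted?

L

pos 1: G: miss, frames {G}
pos 2: C: miss, frames {G,C}
pos 3: S: miss, frames {G,C,S}
pos 4: C: hit
pos 5: L: miss, evict G, frames {S,C,L}
pos 6: J: miss, evict S, frames {C,L,J}
pos 7: Q: miss, evict C, frames {L,J,Q}
pos 8: J: hit
pos 9: Q: hit
pos 10: S: miss, evict L, frames {J,Q,S}
At position 10, page L is evicted.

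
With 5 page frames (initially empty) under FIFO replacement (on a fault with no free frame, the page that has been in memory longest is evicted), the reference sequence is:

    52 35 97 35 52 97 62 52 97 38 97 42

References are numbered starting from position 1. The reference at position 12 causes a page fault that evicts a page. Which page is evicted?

52

pos 1: 52 → miss, frames {52}
pos 2: 35 → miss, frames {52,35}
pos 3: 97 → miss, frames {52,35,97}
pos 4: 35 → hit
pos 5: 52 → hit
pos 6: 97 → hit
pos 7: 62 → miss, frames {52,35,97,62}
pos 8: 52 → hit
pos 9: 97 → hit
pos 10: 38 → miss, frames {52,35,97,62,38}
pos 11: 97 → hit
pos 12: 42 → miss, evict 52, frames {35,97,62,38,42}
At position 12, page 52 is evicted.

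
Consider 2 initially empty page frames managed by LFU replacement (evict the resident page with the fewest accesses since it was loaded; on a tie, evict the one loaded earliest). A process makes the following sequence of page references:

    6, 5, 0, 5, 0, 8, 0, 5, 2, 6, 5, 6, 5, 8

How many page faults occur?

11

6: miss, frames [6]
5: miss, frames [6, 5]
0: miss, evict 6, frames [5, 0]
5: hit
0: hit
8: miss, evict 5, frames [0, 8]
0: hit
5: miss, evict 8, frames [0, 5]
2: miss, evict 5, frames [0, 2]
6: miss, evict 2, frames [0, 6]
5: miss, evict 6, frames [0, 5]
6: miss, evict 5, frames [0, 6]
5: miss, evict 6, frames [0, 5]
8: miss, evict 5, frames [0, 8]
Page faults: 11.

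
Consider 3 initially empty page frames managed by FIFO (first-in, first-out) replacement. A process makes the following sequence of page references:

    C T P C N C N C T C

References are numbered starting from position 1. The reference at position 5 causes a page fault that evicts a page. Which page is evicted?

pos 1: C → fault, frames {C}
pos 2: T → fault, frames {C,T}
pos 3: P → fault, frames {C,T,P}
pos 4: C → hit
pos 5: N → fault, evict C, frames {T,P,N}
At position 5, page C is evicted.

C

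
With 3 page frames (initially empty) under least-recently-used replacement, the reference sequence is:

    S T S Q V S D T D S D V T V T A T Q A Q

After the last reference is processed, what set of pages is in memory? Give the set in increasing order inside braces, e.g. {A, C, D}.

S: miss, frames {S}
T: miss, frames {S,T}
S: hit
Q: miss, frames {T,S,Q}
V: miss, evict T, frames {S,Q,V}
S: hit
D: miss, evict Q, frames {V,S,D}
T: miss, evict V, frames {S,D,T}
D: hit
S: hit
D: hit
V: miss, evict T, frames {S,D,V}
T: miss, evict S, frames {D,V,T}
V: hit
T: hit
A: miss, evict D, frames {V,T,A}
T: hit
Q: miss, evict V, frames {A,T,Q}
A: hit
Q: hit

{A, Q, T}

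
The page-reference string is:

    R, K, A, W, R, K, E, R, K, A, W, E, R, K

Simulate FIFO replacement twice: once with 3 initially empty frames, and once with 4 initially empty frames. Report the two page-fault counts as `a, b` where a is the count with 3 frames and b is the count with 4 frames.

11, 12

3 frames: F F F F F F F . . F F . F F → 11 faults.
4 frames: F F F F . . F F F F F F F F → 12 faults.
12 > 11: adding a frame increased faults — Belady's anomaly.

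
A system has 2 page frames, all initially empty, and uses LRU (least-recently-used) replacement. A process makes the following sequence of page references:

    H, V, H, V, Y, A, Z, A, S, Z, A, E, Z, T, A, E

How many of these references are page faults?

H: fault, frames {H}
V: fault, frames {H,V}
H: hit
V: hit
Y: fault, evict H, frames {V,Y}
A: fault, evict V, frames {Y,A}
Z: fault, evict Y, frames {A,Z}
A: hit
S: fault, evict Z, frames {A,S}
Z: fault, evict A, frames {S,Z}
A: fault, evict S, frames {Z,A}
E: fault, evict Z, frames {A,E}
Z: fault, evict A, frames {E,Z}
T: fault, evict E, frames {Z,T}
A: fault, evict Z, frames {T,A}
E: fault, evict T, frames {A,E}
Page faults: 13.

13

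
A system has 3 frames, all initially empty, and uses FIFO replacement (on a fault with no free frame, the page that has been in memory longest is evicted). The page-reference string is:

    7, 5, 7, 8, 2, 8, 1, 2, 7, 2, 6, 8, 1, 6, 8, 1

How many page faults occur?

7: miss, frames {7}
5: miss, frames {7,5}
7: hit
8: miss, frames {7,5,8}
2: miss, evict 7, frames {5,8,2}
8: hit
1: miss, evict 5, frames {8,2,1}
2: hit
7: miss, evict 8, frames {2,1,7}
2: hit
6: miss, evict 2, frames {1,7,6}
8: miss, evict 1, frames {7,6,8}
1: miss, evict 7, frames {6,8,1}
6: hit
8: hit
1: hit
Page faults: 9.

9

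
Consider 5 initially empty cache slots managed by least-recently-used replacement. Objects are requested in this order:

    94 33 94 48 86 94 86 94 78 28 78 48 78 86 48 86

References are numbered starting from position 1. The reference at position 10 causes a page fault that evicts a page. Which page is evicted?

pos 1: 94: miss, frames (94)
pos 2: 33: miss, frames (94 33)
pos 3: 94: hit
pos 4: 48: miss, frames (33 94 48)
pos 5: 86: miss, frames (33 94 48 86)
pos 6: 94: hit
pos 7: 86: hit
pos 8: 94: hit
pos 9: 78: miss, frames (33 48 86 94 78)
pos 10: 28: miss, evict 33, frames (48 86 94 78 28)
At position 10, page 33 is evicted.

33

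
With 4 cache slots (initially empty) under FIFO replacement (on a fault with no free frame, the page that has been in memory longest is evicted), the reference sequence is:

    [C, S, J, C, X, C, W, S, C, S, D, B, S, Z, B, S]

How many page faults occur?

C → fault, frames (C)
S → fault, frames (C S)
J → fault, frames (C S J)
C → hit
X → fault, frames (C S J X)
C → hit
W → fault, evict C, frames (S J X W)
S → hit
C → fault, evict S, frames (J X W C)
S → fault, evict J, frames (X W C S)
D → fault, evict X, frames (W C S D)
B → fault, evict W, frames (C S D B)
S → hit
Z → fault, evict C, frames (S D B Z)
B → hit
S → hit
Page faults: 10.

10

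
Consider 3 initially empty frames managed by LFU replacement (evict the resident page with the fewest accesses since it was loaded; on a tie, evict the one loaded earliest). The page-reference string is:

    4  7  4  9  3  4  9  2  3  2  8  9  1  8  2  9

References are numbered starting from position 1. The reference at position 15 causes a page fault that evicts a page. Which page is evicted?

pos 1: 4 -> miss, frames (4)
pos 2: 7 -> miss, frames (4 7)
pos 3: 4 -> hit
pos 4: 9 -> miss, frames (4 7 9)
pos 5: 3 -> miss, evict 7, frames (4 9 3)
pos 6: 4 -> hit
pos 7: 9 -> hit
pos 8: 2 -> miss, evict 3, frames (4 9 2)
pos 9: 3 -> miss, evict 2, frames (4 9 3)
pos 10: 2 -> miss, evict 3, frames (4 9 2)
pos 11: 8 -> miss, evict 2, frames (4 9 8)
pos 12: 9 -> hit
pos 13: 1 -> miss, evict 8, frames (4 9 1)
pos 14: 8 -> miss, evict 1, frames (4 9 8)
pos 15: 2 -> miss, evict 8, frames (4 9 2)
At position 15, page 8 is evicted.

8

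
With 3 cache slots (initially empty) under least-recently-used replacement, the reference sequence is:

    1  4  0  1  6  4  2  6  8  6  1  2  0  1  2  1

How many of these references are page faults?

10

1: fault, frames (1)
4: fault, frames (1 4)
0: fault, frames (1 4 0)
1: hit
6: fault, evict 4, frames (0 1 6)
4: fault, evict 0, frames (1 6 4)
2: fault, evict 1, frames (6 4 2)
6: hit
8: fault, evict 4, frames (2 6 8)
6: hit
1: fault, evict 2, frames (8 6 1)
2: fault, evict 8, frames (6 1 2)
0: fault, evict 6, frames (1 2 0)
1: hit
2: hit
1: hit
Page faults: 10.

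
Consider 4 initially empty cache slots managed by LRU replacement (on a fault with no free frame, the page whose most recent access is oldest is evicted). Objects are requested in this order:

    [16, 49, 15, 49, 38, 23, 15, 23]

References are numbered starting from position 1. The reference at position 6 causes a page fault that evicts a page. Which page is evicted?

pos 1: 16 -> miss, frames [16]
pos 2: 49 -> miss, frames [16, 49]
pos 3: 15 -> miss, frames [16, 49, 15]
pos 4: 49 -> hit
pos 5: 38 -> miss, frames [16, 15, 49, 38]
pos 6: 23 -> miss, evict 16, frames [15, 49, 38, 23]
At position 6, page 16 is evicted.

16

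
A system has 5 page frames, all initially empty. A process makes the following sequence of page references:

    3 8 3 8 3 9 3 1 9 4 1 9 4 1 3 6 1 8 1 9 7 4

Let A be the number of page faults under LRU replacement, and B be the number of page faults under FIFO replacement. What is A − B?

3

Under LRU: F F . . . F . F . F . . . . . F . F . F F F → 10 faults.
Under FIFO: F F . . . F . F . F . . . . . F . . . . F . → 7 faults.
A − B = 10 − 7 = 3.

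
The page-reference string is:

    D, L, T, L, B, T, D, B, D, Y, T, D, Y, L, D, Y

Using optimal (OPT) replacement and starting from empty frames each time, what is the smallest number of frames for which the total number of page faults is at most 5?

4

f=1: 16 faults
f=2: 10 faults
f=3: 6 faults
f=4: 5 faults
f=5: 5 faults
Smallest f with faults ≤ 5 is 4.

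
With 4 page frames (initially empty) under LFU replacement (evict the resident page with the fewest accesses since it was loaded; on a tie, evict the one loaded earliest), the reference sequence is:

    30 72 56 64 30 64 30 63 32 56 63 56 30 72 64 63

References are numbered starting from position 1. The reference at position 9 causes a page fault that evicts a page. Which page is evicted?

pos 1: 30: miss, frames {30}
pos 2: 72: miss, frames {30,72}
pos 3: 56: miss, frames {30,72,56}
pos 4: 64: miss, frames {30,72,56,64}
pos 5: 30: hit
pos 6: 64: hit
pos 7: 30: hit
pos 8: 63: miss, evict 72, frames {30,56,64,63}
pos 9: 32: miss, evict 56, frames {30,64,63,32}
At position 9, page 56 is evicted.

56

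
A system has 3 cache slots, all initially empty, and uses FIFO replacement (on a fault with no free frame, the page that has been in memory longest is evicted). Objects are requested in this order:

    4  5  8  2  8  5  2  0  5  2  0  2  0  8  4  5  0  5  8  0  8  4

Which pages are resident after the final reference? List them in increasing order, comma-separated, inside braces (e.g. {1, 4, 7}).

4 → miss, frames (4)
5 → miss, frames (4 5)
8 → miss, frames (4 5 8)
2 → miss, evict 4, frames (5 8 2)
8 → hit
5 → hit
2 → hit
0 → miss, evict 5, frames (8 2 0)
5 → miss, evict 8, frames (2 0 5)
2 → hit
0 → hit
2 → hit
0 → hit
8 → miss, evict 2, frames (0 5 8)
4 → miss, evict 0, frames (5 8 4)
5 → hit
0 → miss, evict 5, frames (8 4 0)
5 → miss, evict 8, frames (4 0 5)
8 → miss, evict 4, frames (0 5 8)
0 → hit
8 → hit
4 → miss, evict 0, frames (5 8 4)

{4, 5, 8}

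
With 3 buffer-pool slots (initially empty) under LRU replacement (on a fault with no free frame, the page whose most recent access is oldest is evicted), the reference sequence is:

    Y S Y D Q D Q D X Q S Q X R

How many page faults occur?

Y: miss, frames [Y]
S: miss, frames [Y, S]
Y: hit
D: miss, frames [S, Y, D]
Q: miss, evict S, frames [Y, D, Q]
D: hit
Q: hit
D: hit
X: miss, evict Y, frames [Q, D, X]
Q: hit
S: miss, evict D, frames [X, Q, S]
Q: hit
X: hit
R: miss, evict S, frames [Q, X, R]
Page faults: 7.

7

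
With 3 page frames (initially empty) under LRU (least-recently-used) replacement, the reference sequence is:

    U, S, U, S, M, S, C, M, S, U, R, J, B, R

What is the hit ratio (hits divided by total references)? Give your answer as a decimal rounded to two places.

U: miss, frames {U}
S: miss, frames {U,S}
U: hit
S: hit
M: miss, frames {U,S,M}
S: hit
C: miss, evict U, frames {M,S,C}
M: hit
S: hit
U: miss, evict C, frames {M,S,U}
R: miss, evict M, frames {S,U,R}
J: miss, evict S, frames {U,R,J}
B: miss, evict U, frames {R,J,B}
R: hit
Hits: 6 of 14 references → 6/14 = 0.4286.

0.43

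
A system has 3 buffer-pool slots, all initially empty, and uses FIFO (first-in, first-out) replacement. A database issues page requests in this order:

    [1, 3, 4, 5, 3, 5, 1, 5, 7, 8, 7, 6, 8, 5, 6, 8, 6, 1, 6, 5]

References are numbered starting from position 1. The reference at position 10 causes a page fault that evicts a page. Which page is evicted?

pos 1: 1 -> miss, frames (1)
pos 2: 3 -> miss, frames (1 3)
pos 3: 4 -> miss, frames (1 3 4)
pos 4: 5 -> miss, evict 1, frames (3 4 5)
pos 5: 3 -> hit
pos 6: 5 -> hit
pos 7: 1 -> miss, evict 3, frames (4 5 1)
pos 8: 5 -> hit
pos 9: 7 -> miss, evict 4, frames (5 1 7)
pos 10: 8 -> miss, evict 5, frames (1 7 8)
At position 10, page 5 is evicted.

5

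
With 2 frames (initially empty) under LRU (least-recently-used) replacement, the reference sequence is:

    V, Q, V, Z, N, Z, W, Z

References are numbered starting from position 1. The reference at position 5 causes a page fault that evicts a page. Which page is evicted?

pos 1: V -> miss, frames (V)
pos 2: Q -> miss, frames (V Q)
pos 3: V -> hit
pos 4: Z -> miss, evict Q, frames (V Z)
pos 5: N -> miss, evict V, frames (Z N)
At position 5, page V is evicted.

V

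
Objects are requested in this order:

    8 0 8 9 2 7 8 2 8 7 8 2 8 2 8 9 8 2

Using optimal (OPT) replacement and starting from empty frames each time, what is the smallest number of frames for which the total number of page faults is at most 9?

3

f=1: 18 faults
f=2: 10 faults
f=3: 6 faults
f=4: 5 faults
f=5: 5 faults
Smallest f with faults ≤ 9 is 3.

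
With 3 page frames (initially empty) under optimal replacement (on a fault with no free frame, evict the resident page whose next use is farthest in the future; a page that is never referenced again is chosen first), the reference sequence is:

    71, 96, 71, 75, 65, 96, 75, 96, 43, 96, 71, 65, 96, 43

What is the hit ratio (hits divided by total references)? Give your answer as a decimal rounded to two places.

0.50

71: fault, frames {71}
96: fault, frames {71,96}
71: hit
75: fault, frames {71,96,75}
65: fault, evict 71, frames {96,75,65}
96: hit
75: hit
96: hit
43: fault, evict 75, frames {96,65,43}
96: hit
71: fault, evict 43, frames {96,65,71}
65: hit
96: hit
43: fault, evict 71, frames {96,65,43}
Hits: 7 of 14 references → 7/14 = 0.5000.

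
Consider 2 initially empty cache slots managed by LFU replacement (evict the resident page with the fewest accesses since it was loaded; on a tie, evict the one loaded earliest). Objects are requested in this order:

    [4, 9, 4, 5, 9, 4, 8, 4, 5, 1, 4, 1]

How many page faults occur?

4 → fault, frames (4)
9 → fault, frames (4 9)
4 → hit
5 → fault, evict 9, frames (4 5)
9 → fault, evict 5, frames (4 9)
4 → hit
8 → fault, evict 9, frames (4 8)
4 → hit
5 → fault, evict 8, frames (4 5)
1 → fault, evict 5, frames (4 1)
4 → hit
1 → hit
Page faults: 7.

7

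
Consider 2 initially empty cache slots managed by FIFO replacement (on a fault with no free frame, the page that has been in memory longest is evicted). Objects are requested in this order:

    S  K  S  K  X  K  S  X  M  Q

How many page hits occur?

4

S: fault, frames [S]
K: fault, frames [S, K]
S: hit
K: hit
X: fault, evict S, frames [K, X]
K: hit
S: fault, evict K, frames [X, S]
X: hit
M: fault, evict X, frames [S, M]
Q: fault, evict S, frames [M, Q]
Hits: 4.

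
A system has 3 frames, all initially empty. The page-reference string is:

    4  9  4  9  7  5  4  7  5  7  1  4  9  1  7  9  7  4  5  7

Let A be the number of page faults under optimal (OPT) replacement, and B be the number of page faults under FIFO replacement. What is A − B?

Under OPT: F F . . F F . . . . F . F . . . . F F . → 8 faults.
Under FIFO: F F . . F F F . . . F . F . F . . F F . → 10 faults.
A − B = 8 − 10 = -2.

-2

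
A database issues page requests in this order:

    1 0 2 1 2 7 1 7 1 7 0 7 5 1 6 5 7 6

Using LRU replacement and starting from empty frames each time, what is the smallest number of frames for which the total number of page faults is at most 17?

2

f=1: 18 faults
f=2: 13 faults
f=3: 9 faults
f=4: 6 faults
f=5: 6 faults
f=6: 6 faults
Smallest f with faults ≤ 17 is 2.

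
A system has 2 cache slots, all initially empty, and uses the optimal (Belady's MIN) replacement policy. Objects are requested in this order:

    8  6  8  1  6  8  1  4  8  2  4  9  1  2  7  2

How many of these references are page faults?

8 → miss, frames [8]
6 → miss, frames [8, 6]
8 → hit
1 → miss, evict 8, frames [6, 1]
6 → hit
8 → miss, evict 6, frames [1, 8]
1 → hit
4 → miss, evict 1, frames [8, 4]
8 → hit
2 → miss, evict 8, frames [4, 2]
4 → hit
9 → miss, evict 4, frames [2, 9]
1 → miss, evict 9, frames [2, 1]
2 → hit
7 → miss, evict 1, frames [2, 7]
2 → hit
Page faults: 9.

9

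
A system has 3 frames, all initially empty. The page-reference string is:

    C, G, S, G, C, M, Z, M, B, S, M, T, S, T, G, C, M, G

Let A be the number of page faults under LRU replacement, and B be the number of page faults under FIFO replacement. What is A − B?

-1

Under LRU: F F F . . F F . F F . F . . F F F . → 11 faults.
Under FIFO: F F F . . F F . F F F F . . F F F . → 12 faults.
A − B = 11 − 12 = -1.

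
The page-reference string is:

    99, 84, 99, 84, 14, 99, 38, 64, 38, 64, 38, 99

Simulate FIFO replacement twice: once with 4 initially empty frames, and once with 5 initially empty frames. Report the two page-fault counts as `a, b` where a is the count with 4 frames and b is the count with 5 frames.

6, 5

4 frames: F F . . F . F F . . . F → 6 faults.
5 frames: F F . . F . F F . . . . → 5 faults.
5 < 6: adding a frame reduced faults, as is typical.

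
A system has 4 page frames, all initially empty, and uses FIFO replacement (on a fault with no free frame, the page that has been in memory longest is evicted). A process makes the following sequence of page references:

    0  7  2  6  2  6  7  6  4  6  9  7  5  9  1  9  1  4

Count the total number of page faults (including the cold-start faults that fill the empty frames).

10

0: miss, frames [0]
7: miss, frames [0, 7]
2: miss, frames [0, 7, 2]
6: miss, frames [0, 7, 2, 6]
2: hit
6: hit
7: hit
6: hit
4: miss, evict 0, frames [7, 2, 6, 4]
6: hit
9: miss, evict 7, frames [2, 6, 4, 9]
7: miss, evict 2, frames [6, 4, 9, 7]
5: miss, evict 6, frames [4, 9, 7, 5]
9: hit
1: miss, evict 4, frames [9, 7, 5, 1]
9: hit
1: hit
4: miss, evict 9, frames [7, 5, 1, 4]
Page faults: 10.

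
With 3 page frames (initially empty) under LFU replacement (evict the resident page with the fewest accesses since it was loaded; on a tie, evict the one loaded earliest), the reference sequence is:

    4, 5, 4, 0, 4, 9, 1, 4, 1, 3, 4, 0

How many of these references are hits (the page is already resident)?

4 -> fault, frames [4]
5 -> fault, frames [4, 5]
4 -> hit
0 -> fault, frames [4, 5, 0]
4 -> hit
9 -> fault, evict 5, frames [4, 0, 9]
1 -> fault, evict 0, frames [4, 9, 1]
4 -> hit
1 -> hit
3 -> fault, evict 9, frames [4, 1, 3]
4 -> hit
0 -> fault, evict 3, frames [4, 1, 0]
Hits: 5.

5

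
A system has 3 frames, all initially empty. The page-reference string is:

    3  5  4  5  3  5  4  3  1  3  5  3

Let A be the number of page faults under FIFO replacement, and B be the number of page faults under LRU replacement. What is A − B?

1

Under FIFO: F F F . . . . . F F F . → 6 faults.
Under LRU: F F F . . . . . F . F . → 5 faults.
A − B = 6 − 5 = 1.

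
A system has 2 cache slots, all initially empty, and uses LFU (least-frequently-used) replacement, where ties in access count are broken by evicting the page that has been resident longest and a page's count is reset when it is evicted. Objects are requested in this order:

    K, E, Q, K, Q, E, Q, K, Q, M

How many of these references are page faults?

7

K → fault, frames (K)
E → fault, frames (K E)
Q → fault, evict K, frames (E Q)
K → fault, evict E, frames (Q K)
Q → hit
E → fault, evict K, frames (Q E)
Q → hit
K → fault, evict E, frames (Q K)
Q → hit
M → fault, evict K, frames (Q M)
Page faults: 7.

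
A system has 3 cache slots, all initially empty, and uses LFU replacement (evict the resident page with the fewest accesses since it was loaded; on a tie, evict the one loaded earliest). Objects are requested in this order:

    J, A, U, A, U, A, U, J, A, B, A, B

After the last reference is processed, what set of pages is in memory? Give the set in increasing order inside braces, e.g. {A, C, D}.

{A, B, U}

J: miss, frames {J}
A: miss, frames {J,A}
U: miss, frames {J,A,U}
A: hit
U: hit
A: hit
U: hit
J: hit
A: hit
B: miss, evict J, frames {A,U,B}
A: hit
B: hit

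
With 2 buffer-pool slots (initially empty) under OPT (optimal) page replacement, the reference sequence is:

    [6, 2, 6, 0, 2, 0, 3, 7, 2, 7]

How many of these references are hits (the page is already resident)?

6 -> fault, frames {6}
2 -> fault, frames {6,2}
6 -> hit
0 -> fault, evict 6, frames {2,0}
2 -> hit
0 -> hit
3 -> fault, evict 0, frames {2,3}
7 -> fault, evict 3, frames {2,7}
2 -> hit
7 -> hit
Hits: 5.

5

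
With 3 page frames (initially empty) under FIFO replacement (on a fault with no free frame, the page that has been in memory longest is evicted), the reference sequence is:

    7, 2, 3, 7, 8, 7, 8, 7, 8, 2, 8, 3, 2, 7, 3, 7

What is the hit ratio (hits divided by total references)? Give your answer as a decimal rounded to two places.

7: miss, frames {7}
2: miss, frames {7,2}
3: miss, frames {7,2,3}
7: hit
8: miss, evict 7, frames {2,3,8}
7: miss, evict 2, frames {3,8,7}
8: hit
7: hit
8: hit
2: miss, evict 3, frames {8,7,2}
8: hit
3: miss, evict 8, frames {7,2,3}
2: hit
7: hit
3: hit
7: hit
Hits: 9 of 16 references → 9/16 = 0.5625.

0.56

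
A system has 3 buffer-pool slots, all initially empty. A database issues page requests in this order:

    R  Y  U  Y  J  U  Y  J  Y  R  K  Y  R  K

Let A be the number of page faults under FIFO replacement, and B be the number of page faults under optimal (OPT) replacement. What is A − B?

1

Under FIFO: F F F . F . . . . F F F . . → 7 faults.
Under OPT: F F F . F . . . . F F . . . → 6 faults.
A − B = 7 − 6 = 1.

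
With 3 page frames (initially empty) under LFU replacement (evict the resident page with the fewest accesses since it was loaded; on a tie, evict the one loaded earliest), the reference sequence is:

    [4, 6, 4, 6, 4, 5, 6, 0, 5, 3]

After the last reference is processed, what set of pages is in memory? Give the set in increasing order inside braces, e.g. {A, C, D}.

4 -> miss, frames (4)
6 -> miss, frames (4 6)
4 -> hit
6 -> hit
4 -> hit
5 -> miss, frames (4 6 5)
6 -> hit
0 -> miss, evict 5, frames (4 6 0)
5 -> miss, evict 0, frames (4 6 5)
3 -> miss, evict 5, frames (4 6 3)

{3, 4, 6}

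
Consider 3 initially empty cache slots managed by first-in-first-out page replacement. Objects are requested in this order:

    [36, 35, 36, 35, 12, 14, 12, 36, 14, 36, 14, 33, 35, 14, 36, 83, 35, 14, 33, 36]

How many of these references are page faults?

14

36 → fault, frames [36]
35 → fault, frames [36, 35]
36 → hit
35 → hit
12 → fault, frames [36, 35, 12]
14 → fault, evict 36, frames [35, 12, 14]
12 → hit
36 → fault, evict 35, frames [12, 14, 36]
14 → hit
36 → hit
14 → hit
33 → fault, evict 12, frames [14, 36, 33]
35 → fault, evict 14, frames [36, 33, 35]
14 → fault, evict 36, frames [33, 35, 14]
36 → fault, evict 33, frames [35, 14, 36]
83 → fault, evict 35, frames [14, 36, 83]
35 → fault, evict 14, frames [36, 83, 35]
14 → fault, evict 36, frames [83, 35, 14]
33 → fault, evict 83, frames [35, 14, 33]
36 → fault, evict 35, frames [14, 33, 36]
Page faults: 14.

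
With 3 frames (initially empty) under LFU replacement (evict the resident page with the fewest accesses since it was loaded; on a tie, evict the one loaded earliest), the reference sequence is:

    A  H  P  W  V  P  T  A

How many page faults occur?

A → fault, frames {A}
H → fault, frames {A,H}
P → fault, frames {A,H,P}
W → fault, evict A, frames {H,P,W}
V → fault, evict H, frames {P,W,V}
P → hit
T → fault, evict W, frames {P,V,T}
A → fault, evict V, frames {P,T,A}
Page faults: 7.

7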